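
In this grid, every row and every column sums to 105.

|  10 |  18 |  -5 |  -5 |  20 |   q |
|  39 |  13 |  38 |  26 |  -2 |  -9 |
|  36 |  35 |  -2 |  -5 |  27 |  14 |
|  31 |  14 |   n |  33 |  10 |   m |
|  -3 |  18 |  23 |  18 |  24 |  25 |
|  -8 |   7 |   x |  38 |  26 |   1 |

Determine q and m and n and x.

Row 1: 10 + 18 − 5 − 5 + 20 = 38, so its missing entry is 105 − 38 = 67.
Column 6: 67 − 9 + 14 + 25 + 1 = 98, so its missing entry is 105 − 98 = 7.
Row 4: 31 + 14 + 33 + 10 + 7 = 95, so its missing entry is 105 − 95 = 10.
Row 6: -8 + 7 + 38 + 26 + 1 = 64, so its missing entry is 105 − 64 = 41.

q = 67, m = 7, n = 10, x = 41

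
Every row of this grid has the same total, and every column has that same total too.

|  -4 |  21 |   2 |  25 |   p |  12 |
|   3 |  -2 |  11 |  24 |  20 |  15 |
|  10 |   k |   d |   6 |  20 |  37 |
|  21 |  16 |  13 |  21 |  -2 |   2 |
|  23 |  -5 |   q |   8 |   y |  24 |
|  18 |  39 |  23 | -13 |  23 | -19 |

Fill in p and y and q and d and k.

Rows 2 and 4 both sum to 71, so that's the common total.
The known cells in row 1 total 56, leaving 71 − 56 = 15 for the blank.
The known cells in column 5 total 76, leaving 71 − 76 = -5 for the blank.
The known cells in column 2 total 69, leaving 71 − 69 = 2 for the blank.
The known cells in row 5 total 45, leaving 71 − 45 = 26 for the blank.
The known cells in row 3 total 75, leaving 71 − 75 = -4 for the blank.

p = 15, y = -5, q = 26, d = -4, k = 2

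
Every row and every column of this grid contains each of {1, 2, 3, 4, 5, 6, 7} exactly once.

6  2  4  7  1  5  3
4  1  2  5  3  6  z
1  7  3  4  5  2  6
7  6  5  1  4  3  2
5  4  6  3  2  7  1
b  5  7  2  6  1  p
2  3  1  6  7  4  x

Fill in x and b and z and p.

x = 5, b = 3, z = 7, p = 4

At (row 7, col 7): row 7 already has {1, 2, 3, 4, 6, 7}, so the value is 5.
At (row 2, col 7): row 2 already has {1, 2, 3, 4, 5, 6}, so the value is 7.
At (row 6, col 1): column 1 already has {1, 2, 4, 5, 6, 7}, so the value is 3.
At (row 6, col 7): row 6 already has {1, 2, 3, 5, 6, 7}, so the value is 4.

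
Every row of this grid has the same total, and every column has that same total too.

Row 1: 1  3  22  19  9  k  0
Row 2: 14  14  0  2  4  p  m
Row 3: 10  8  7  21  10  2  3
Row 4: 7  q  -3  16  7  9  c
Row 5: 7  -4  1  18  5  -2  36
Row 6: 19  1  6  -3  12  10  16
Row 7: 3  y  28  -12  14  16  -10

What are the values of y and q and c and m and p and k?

Rows 3 and 5 both sum to 61, so that's the common total.
Row 7 has 3 + 28 − 12 + 14 + 16 − 10 = 39; the blank must be 61 − 39 = 22.
Column 2 has 3 + 14 + 8 − 4 + 1 + 22 = 44; the blank must be 61 − 44 = 17.
Row 1 has 1 + 3 + 22 + 19 + 9 + 0 = 54; the blank must be 61 − 54 = 7.
Column 6 has 7 + 2 + 9 − 2 + 10 + 16 = 42; the blank must be 61 − 42 = 19.
Row 4 has 7 + 17 − 3 + 16 + 7 + 9 = 53; the blank must be 61 − 53 = 8.
Row 2 has 14 + 14 + 0 + 2 + 4 + 19 = 53; the blank must be 61 − 53 = 8.

y = 22, q = 17, c = 8, m = 8, p = 19, k = 7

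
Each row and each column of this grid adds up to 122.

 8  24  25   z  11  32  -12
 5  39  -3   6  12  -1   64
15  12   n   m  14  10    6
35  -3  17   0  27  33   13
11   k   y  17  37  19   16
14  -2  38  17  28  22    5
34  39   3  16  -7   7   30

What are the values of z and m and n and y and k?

Row 1: 8 + 24 + 25 + 11 + 32 − 12 = 88, so its missing entry is 122 − 88 = 34.
Column 4: 34 + 6 + 0 + 17 + 17 + 16 = 90, so its missing entry is 122 − 90 = 32.
Row 3: 15 + 12 + 32 + 14 + 10 + 6 = 89, so its missing entry is 122 − 89 = 33.
Column 3: 25 − 3 + 33 + 17 + 38 + 3 = 113, so its missing entry is 122 − 113 = 9.
Row 5: 11 + 9 + 17 + 37 + 19 + 16 = 109, so its missing entry is 122 − 109 = 13.

z = 34, m = 32, n = 33, y = 9, k = 13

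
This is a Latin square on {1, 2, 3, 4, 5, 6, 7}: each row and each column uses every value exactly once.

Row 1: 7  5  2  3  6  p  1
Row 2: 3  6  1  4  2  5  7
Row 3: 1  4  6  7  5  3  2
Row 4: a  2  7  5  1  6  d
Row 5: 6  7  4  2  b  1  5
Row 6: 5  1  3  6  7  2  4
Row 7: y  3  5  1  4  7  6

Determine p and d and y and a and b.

For row 5, column 5: row 5 already has {1, 2, 4, 5, 6, 7}; that leaves 3.
At (row 7, col 1): row 7 already has {1, 3, 4, 5, 6, 7}, so the value is 2.
Cell (4,1): column 1 already has {1, 2, 3, 5, 6, 7} → 4.
Cell (1,6): row 1 already has {1, 2, 3, 5, 6, 7} → 4.
At (row 4, col 7): row 4 already has {1, 2, 4, 5, 6, 7}, so the value is 3.

p = 4, d = 3, y = 2, a = 4, b = 3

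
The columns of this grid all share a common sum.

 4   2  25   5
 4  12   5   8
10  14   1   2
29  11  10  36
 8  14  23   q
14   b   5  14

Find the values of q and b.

q = 4, b = 16

Columns 1 and 3 both add up to 69, so every column sums to 69.
Column 4: 5 + 8 + 2 + 36 + 14 = 65, so the missing entry is 69 − 65 = 4.
Column 2: 2 + 12 + 14 + 11 + 14 = 53, so the missing entry is 69 − 53 = 16.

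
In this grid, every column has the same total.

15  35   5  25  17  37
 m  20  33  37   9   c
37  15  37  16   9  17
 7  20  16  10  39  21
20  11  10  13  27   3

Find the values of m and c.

m = 22, c = 23

Columns 2 and 3 both add up to 101, so every column sums to 101.
Column 1: 15 + 37 + 7 + 20 = 79, so the missing entry is 101 − 79 = 22.
Column 6: 37 + 17 + 21 + 3 = 78, so the missing entry is 101 − 78 = 23.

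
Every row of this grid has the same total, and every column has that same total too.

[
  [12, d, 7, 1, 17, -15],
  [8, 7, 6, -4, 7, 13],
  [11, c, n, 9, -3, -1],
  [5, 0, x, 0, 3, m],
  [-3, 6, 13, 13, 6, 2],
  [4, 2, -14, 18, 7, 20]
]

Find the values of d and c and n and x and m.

d = 15, c = 7, n = 14, x = 11, m = 18

Rows 2 and 5 both sum to 37, so that's the common total.
The known cells in row 1 total 22, leaving 37 − 22 = 15 for the blank.
The known cells in column 2 total 30, leaving 37 − 30 = 7 for the blank.
The known cells in row 3 total 23, leaving 37 − 23 = 14 for the blank.
The known cells in column 3 total 26, leaving 37 − 26 = 11 for the blank.
The known cells in row 4 total 19, leaving 37 − 19 = 18 for the blank.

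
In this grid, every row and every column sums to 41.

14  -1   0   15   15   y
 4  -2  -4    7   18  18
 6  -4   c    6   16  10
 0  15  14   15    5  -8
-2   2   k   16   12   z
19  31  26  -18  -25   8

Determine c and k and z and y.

c = 7, k = -2, z = 15, y = -2

Row 1: 14 − 1 + 0 + 15 + 15 = 43, so its missing entry is 41 − 43 = -2.
Column 6: -2 + 18 + 10 − 8 + 8 = 26, so its missing entry is 41 − 26 = 15.
Row 5: -2 + 2 + 16 + 12 + 15 = 43, so its missing entry is 41 − 43 = -2.
Row 3: 6 − 4 + 6 + 16 + 10 = 34, so its missing entry is 41 − 34 = 7.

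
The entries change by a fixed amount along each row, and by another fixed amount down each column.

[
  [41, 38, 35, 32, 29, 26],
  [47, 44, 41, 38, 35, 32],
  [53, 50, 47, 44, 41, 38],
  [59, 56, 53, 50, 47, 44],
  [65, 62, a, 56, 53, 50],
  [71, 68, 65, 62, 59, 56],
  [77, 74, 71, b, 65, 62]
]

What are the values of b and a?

b = 68, a = 59

Along each row the entries change by -3 per step; down each column they change by 6.
Row 7: from 77 at column 1, stepping by -3 to column 4 gives 68.
Row 5: from 65 at column 1, stepping by -3 to column 3 gives 59.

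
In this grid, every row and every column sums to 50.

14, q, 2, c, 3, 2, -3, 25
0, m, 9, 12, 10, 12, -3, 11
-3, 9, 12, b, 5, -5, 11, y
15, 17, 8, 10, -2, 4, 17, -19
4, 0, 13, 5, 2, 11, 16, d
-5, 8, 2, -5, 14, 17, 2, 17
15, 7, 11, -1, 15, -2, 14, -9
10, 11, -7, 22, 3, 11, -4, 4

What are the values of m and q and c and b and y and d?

m = -1, q = -1, c = 8, b = -1, y = 22, d = -1

The known cells in row 2 total 51, leaving 50 − 51 = -1 for the blank.
The known cells in column 2 total 51, leaving 50 − 51 = -1 for the blank.
The known cells in row 1 total 42, leaving 50 − 42 = 8 for the blank.
The known cells in column 4 total 51, leaving 50 − 51 = -1 for the blank.
The known cells in row 3 total 28, leaving 50 − 28 = 22 for the blank.
The known cells in row 5 total 51, leaving 50 − 51 = -1 for the blank.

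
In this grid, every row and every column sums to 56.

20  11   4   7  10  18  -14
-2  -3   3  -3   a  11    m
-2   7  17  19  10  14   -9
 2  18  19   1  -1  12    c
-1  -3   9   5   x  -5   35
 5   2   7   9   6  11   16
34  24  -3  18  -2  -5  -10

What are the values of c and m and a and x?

Row 5 has -1 − 3 + 9 + 5 − 5 + 35 = 40; the blank must be 56 − 40 = 16.
Column 5 has 10 + 10 − 1 + 16 + 6 − 2 = 39; the blank must be 56 − 39 = 17.
Row 2 has -2 − 3 + 3 − 3 + 17 + 11 = 23; the blank must be 56 − 23 = 33.
Row 4 has 2 + 18 + 19 + 1 − 1 + 12 = 51; the blank must be 56 − 51 = 5.

c = 5, m = 33, a = 17, x = 16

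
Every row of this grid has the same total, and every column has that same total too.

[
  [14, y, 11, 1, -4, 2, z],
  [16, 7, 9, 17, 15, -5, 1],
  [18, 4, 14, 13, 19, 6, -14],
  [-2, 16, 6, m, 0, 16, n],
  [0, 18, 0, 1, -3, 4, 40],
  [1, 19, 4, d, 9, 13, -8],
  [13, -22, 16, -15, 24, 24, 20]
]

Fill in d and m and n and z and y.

Rows 2 and 3 both sum to 60, so that's the common total.
Column 2 has 7 + 4 + 16 + 18 + 19 − 22 = 42; the blank must be 60 − 42 = 18.
Row 1 has 14 + 18 + 11 + 1 − 4 + 2 = 42; the blank must be 60 − 42 = 18.
Column 7 has 18 + 1 − 14 + 40 − 8 + 20 = 57; the blank must be 60 − 57 = 3.
Row 4 has -2 + 16 + 6 + 0 + 16 + 3 = 39; the blank must be 60 − 39 = 21.
Row 6 has 1 + 19 + 4 + 9 + 13 − 8 = 38; the blank must be 60 − 38 = 22.

d = 22, m = 21, n = 3, z = 18, y = 18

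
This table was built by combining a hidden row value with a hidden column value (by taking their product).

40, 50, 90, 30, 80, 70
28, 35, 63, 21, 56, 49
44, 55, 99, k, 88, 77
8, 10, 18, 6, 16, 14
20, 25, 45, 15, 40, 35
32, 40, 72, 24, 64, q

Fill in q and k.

Each row is a constant multiple of every other row — this is a multiplication table with the headers hidden.
Row 6 is 40/50 = 4/5 times row 1, so its entry in column 6 is 70 × 4/5 = 56.
Row 3 is 55/50 = 11/10 times row 1, so its entry in column 4 is 30 × 11/10 = 33.

q = 56, k = 33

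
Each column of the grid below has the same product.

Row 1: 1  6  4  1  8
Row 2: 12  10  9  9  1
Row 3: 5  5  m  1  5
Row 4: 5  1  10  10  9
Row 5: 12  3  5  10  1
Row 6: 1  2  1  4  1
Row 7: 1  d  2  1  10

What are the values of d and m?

Columns 1 and 4 each multiply to 3600, so every column has product 3600.
Column 2: 6×10×5×1×3×2 = 1800, so the missing entry is 3600 ÷ 1800 = 2.
Column 3: 4×9×10×5×1×2 = 3600, so the missing entry is 3600 ÷ 3600 = 1.

d = 2, m = 1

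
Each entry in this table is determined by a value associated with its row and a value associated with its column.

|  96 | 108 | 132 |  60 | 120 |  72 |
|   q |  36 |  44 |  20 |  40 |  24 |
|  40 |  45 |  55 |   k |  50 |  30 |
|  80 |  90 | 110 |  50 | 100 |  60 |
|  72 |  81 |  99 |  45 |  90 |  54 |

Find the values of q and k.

q = 32, k = 25

Each row is a constant multiple of every other row — this is a multiplication table with the headers hidden.
Row 2 is 40/120 = 1/3 times row 1, so its entry in column 1 is 96 × 1/3 = 32.
Row 3 is 50/120 = 5/12 times row 1, so its entry in column 4 is 60 × 5/12 = 25.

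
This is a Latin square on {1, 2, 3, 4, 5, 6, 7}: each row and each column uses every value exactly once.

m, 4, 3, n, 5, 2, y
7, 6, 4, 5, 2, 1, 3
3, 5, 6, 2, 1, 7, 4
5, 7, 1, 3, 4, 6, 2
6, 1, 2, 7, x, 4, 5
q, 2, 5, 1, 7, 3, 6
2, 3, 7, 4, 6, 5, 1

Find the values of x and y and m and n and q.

Cell (5,5): row 5 already has {1, 2, 4, 5, 6, 7} → 3.
At (row 1, col 4): column 4 already has {1, 2, 3, 4, 5, 7}, so the value is 6.
Cell (1,7): column 7 already has {1, 2, 3, 4, 5, 6} → 7.
At (row 1, col 1): row 1 already has {2, 3, 4, 5, 6, 7}, so the value is 1.
Cell (6,1): row 6 already has {1, 2, 3, 5, 6, 7} → 4.

x = 3, y = 7, m = 1, n = 6, q = 4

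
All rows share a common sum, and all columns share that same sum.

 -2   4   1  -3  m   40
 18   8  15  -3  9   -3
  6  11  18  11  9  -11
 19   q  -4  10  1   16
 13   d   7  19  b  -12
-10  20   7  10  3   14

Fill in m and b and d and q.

m = 4, b = 18, d = -1, q = 2

Rows 2 and 3 both sum to 44, so that's the common total.
The known cells in row 1 total 40, leaving 44 − 40 = 4 for the blank.
The known cells in column 5 total 26, leaving 44 − 26 = 18 for the blank.
The known cells in row 4 total 42, leaving 44 − 42 = 2 for the blank.
The known cells in row 5 total 45, leaving 44 − 45 = -1 for the blank.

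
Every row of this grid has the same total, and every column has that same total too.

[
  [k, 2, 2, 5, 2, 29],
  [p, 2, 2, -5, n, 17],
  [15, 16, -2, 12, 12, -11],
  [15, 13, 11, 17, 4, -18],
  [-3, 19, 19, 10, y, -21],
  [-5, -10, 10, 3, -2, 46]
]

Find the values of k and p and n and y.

k = 2, p = 18, n = 8, y = 18

Rows 3 and 4 both sum to 42, so that's the common total.
Row 5: -3 + 19 + 19 + 10 − 21 = 24, so its missing entry is 42 − 24 = 18.
Column 5: 2 + 12 + 4 + 18 − 2 = 34, so its missing entry is 42 − 34 = 8.
Row 2: 2 + 2 − 5 + 8 + 17 = 24, so its missing entry is 42 − 24 = 18.
Row 1: 2 + 2 + 5 + 2 + 29 = 40, so its missing entry is 42 − 40 = 2.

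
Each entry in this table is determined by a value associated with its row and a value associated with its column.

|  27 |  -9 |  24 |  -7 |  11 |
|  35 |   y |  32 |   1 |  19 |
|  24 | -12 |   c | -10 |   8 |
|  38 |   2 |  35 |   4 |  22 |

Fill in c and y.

The difference between any two rows is the same in every column — this is an addition table with the headers hidden.
Row 3 minus row 1 is 24 − 27 = -3, so its entry in column 3 is 24 + (-3) = 21.
Row 2 minus row 1 is 35 − 27 = 8, so its entry in column 2 is -9 + 8 = -1.

c = 21, y = -1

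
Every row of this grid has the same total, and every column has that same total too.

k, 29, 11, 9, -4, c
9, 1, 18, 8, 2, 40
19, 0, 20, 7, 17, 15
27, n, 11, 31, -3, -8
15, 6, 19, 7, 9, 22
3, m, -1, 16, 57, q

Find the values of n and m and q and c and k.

Rows 2 and 3 both sum to 78, so that's the common total.
Column 1: 9 + 19 + 27 + 15 + 3 = 73, so its missing entry is 78 − 73 = 5.
Row 4: 27 + 11 + 31 − 3 − 8 = 58, so its missing entry is 78 − 58 = 20.
Column 2: 29 + 1 + 0 + 20 + 6 = 56, so its missing entry is 78 − 56 = 22.
Row 6: 3 + 22 − 1 + 16 + 57 = 97, so its missing entry is 78 − 97 = -19.
Row 1: 5 + 29 + 11 + 9 − 4 = 50, so its missing entry is 78 − 50 = 28.

n = 20, m = 22, q = -19, c = 28, k = 5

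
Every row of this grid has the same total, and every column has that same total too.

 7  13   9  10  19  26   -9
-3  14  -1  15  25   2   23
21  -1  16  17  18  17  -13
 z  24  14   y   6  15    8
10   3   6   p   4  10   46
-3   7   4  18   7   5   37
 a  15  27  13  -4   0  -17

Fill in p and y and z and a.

p = -4, y = 6, z = 2, a = 41

Rows 1 and 2 both sum to 75, so that's the common total.
Row 7: 15 + 27 + 13 − 4 + 0 − 17 = 34, so its missing entry is 75 − 34 = 41.
Column 1: 7 − 3 + 21 + 10 − 3 + 41 = 73, so its missing entry is 75 − 73 = 2.
Row 4: 2 + 24 + 14 + 6 + 15 + 8 = 69, so its missing entry is 75 − 69 = 6.
Row 5: 10 + 3 + 6 + 4 + 10 + 46 = 79, so its missing entry is 75 − 79 = -4.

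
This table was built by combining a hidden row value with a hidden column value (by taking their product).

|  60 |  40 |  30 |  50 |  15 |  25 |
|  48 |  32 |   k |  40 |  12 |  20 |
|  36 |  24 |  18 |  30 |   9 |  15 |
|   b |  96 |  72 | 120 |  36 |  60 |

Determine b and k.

b = 144, k = 24

Each row is a constant multiple of every other row — this is a multiplication table with the headers hidden.
Row 4 is 36/15 = 12/5 times row 1, so its entry in column 1 is 60 × 12/5 = 144.
Row 2 is 12/15 = 4/5 times row 1, so its entry in column 3 is 30 × 4/5 = 24.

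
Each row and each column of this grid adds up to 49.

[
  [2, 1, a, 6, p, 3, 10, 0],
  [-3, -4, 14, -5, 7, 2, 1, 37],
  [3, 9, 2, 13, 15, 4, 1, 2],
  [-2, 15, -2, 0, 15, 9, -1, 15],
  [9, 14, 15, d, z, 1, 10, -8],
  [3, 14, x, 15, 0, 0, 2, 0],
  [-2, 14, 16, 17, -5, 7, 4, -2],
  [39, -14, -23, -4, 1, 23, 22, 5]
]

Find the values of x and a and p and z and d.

The known cells in column 4 total 42, leaving 49 − 42 = 7 for the blank.
The known cells in row 5 total 48, leaving 49 − 48 = 1 for the blank.
The known cells in column 5 total 34, leaving 49 − 34 = 15 for the blank.
The known cells in row 1 total 37, leaving 49 − 37 = 12 for the blank.
The known cells in row 6 total 34, leaving 49 − 34 = 15 for the blank.

x = 15, a = 12, p = 15, z = 1, d = 7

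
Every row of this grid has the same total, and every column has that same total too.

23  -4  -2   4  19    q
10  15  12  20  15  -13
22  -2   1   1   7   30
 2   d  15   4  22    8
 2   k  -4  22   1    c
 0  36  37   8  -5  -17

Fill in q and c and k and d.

Rows 2 and 3 both sum to 59, so that's the common total.
Row 4: 2 + 15 + 4 + 22 + 8 = 51, so its missing entry is 59 − 51 = 8.
Column 2: -4 + 15 − 2 + 8 + 36 = 53, so its missing entry is 59 − 53 = 6.
Row 5: 2 + 6 − 4 + 22 + 1 = 27, so its missing entry is 59 − 27 = 32.
Row 1: 23 − 4 − 2 + 4 + 19 = 40, so its missing entry is 59 − 40 = 19.

q = 19, c = 32, k = 6, d = 8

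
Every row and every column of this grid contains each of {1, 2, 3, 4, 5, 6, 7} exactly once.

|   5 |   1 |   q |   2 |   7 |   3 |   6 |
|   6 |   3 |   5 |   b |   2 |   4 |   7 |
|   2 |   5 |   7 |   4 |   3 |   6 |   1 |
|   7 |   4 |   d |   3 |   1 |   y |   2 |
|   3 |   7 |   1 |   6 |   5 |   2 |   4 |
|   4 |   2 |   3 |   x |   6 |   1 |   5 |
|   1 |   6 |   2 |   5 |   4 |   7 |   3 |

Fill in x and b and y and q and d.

At (row 1, col 3): row 1 already has {1, 2, 3, 5, 6, 7}, so the value is 4.
For row 6, column 4: row 6 already has {1, 2, 3, 4, 5, 6}; that leaves 7.
At (row 4, col 3): column 3 already has {1, 2, 3, 4, 5, 7}, so the value is 6.
For row 2, column 4: row 2 already has {2, 3, 4, 5, 6, 7}; that leaves 1.
At (row 4, col 6): row 4 already has {1, 2, 3, 4, 6, 7}, so the value is 5.

x = 7, b = 1, y = 5, q = 4, d = 6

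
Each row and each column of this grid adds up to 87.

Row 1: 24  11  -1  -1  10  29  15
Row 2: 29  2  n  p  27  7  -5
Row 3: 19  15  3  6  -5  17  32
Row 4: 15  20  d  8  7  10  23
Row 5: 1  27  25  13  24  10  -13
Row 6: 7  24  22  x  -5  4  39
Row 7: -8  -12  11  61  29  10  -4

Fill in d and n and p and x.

d = 4, n = 23, p = 4, x = -4

The known cells in row 6 total 91, leaving 87 − 91 = -4 for the blank.
The known cells in row 4 total 83, leaving 87 − 83 = 4 for the blank.
The known cells in column 3 total 64, leaving 87 − 64 = 23 for the blank.
The known cells in row 2 total 83, leaving 87 − 83 = 4 for the blank.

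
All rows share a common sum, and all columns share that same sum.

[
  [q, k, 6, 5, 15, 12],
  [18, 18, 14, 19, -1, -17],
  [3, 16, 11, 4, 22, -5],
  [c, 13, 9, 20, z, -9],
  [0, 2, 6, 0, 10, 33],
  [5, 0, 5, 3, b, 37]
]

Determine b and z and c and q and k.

b = 1, z = 4, c = 14, q = 11, k = 2

Rows 2 and 3 both sum to 51, so that's the common total.
Column 2: 18 + 16 + 13 + 2 + 0 = 49, so its missing entry is 51 − 49 = 2.
Row 1: 2 + 6 + 5 + 15 + 12 = 40, so its missing entry is 51 − 40 = 11.
Row 6: 5 + 0 + 5 + 3 + 37 = 50, so its missing entry is 51 − 50 = 1.
Column 5: 15 − 1 + 22 + 10 + 1 = 47, so its missing entry is 51 − 47 = 4.
Row 4: 13 + 9 + 20 + 4 − 9 = 37, so its missing entry is 51 − 37 = 14.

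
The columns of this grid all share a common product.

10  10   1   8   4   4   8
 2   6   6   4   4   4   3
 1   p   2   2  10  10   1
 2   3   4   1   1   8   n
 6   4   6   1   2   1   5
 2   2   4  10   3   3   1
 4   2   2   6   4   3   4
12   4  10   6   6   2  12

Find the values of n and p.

Columns 1 and 6 each multiply to 23040, so every column has product 23040.
Column 7: 8×3×1×5×1×4×12 = 5760, so the missing entry is 23040 ÷ 5760 = 4.
Column 2: 10×6×3×4×2×2×4 = 11520, so the missing entry is 23040 ÷ 11520 = 2.

n = 4, p = 2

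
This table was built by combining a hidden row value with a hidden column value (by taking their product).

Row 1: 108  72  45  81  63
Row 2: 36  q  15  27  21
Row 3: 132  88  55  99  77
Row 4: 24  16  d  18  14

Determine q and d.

Each row is a constant multiple of every other row — this is a multiplication table with the headers hidden.
Row 2 is 36/108 = 1/3 times row 1, so its entry in column 2 is 72 × 1/3 = 24.
Row 4 is 24/108 = 2/9 times row 1, so its entry in column 3 is 45 × 2/9 = 10.

q = 24, d = 10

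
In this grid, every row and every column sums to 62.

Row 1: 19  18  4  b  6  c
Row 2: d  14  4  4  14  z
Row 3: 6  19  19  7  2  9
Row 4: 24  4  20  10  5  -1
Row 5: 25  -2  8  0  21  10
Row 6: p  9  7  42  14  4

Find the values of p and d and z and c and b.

p = -14, d = 2, z = 24, c = 16, b = -1

Column 4 has 4 + 7 + 10 + 0 + 42 = 63; the blank must be 62 − 63 = -1.
Row 6 has 9 + 7 + 42 + 14 + 4 = 76; the blank must be 62 − 76 = -14.
Row 1 has 19 + 18 + 4 − 1 + 6 = 46; the blank must be 62 − 46 = 16.
Column 6 has 16 + 9 − 1 + 10 + 4 = 38; the blank must be 62 − 38 = 24.
Row 2 has 14 + 4 + 4 + 14 + 24 = 60; the blank must be 62 − 60 = 2.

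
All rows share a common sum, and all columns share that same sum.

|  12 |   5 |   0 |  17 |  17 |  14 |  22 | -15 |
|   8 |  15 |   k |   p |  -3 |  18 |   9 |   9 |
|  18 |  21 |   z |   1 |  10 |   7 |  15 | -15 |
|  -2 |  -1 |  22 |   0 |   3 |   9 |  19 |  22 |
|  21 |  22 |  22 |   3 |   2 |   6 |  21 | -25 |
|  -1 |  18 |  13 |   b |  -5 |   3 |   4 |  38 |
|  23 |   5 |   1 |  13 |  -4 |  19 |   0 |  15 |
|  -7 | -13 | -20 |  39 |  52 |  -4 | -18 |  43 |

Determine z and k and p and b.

z = 15, k = 19, p = -3, b = 2

Rows 1 and 4 both sum to 72, so that's the common total.
Row 6: -1 + 18 + 13 − 5 + 3 + 4 + 38 = 70, so its missing entry is 72 − 70 = 2.
Column 4: 17 + 1 + 0 + 3 + 2 + 13 + 39 = 75, so its missing entry is 72 − 75 = -3.
Row 2: 8 + 15 − 3 − 3 + 18 + 9 + 9 = 53, so its missing entry is 72 − 53 = 19.
Row 3: 18 + 21 + 1 + 10 + 7 + 15 − 15 = 57, so its missing entry is 72 − 57 = 15.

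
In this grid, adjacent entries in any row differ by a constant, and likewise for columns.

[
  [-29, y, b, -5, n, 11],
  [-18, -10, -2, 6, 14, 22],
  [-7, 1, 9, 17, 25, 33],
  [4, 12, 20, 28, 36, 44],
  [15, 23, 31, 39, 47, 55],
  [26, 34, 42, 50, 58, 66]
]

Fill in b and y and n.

b = -13, y = -21, n = 3

Along each row the entries change by 8 per step; down each column they change by 11.
Row 1: from -29 at column 1, stepping by 8 to column 3 gives -13.
Row 1: from -29 at column 1, stepping by 8 to column 2 gives -21.
Row 1: from -29 at column 1, stepping by 8 to column 5 gives 3.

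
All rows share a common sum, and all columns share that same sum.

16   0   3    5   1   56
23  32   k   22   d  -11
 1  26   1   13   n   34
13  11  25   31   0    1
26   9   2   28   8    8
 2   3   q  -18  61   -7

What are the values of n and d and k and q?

n = 6, d = 5, k = 10, q = 40

Rows 1 and 4 both sum to 81, so that's the common total.
The known cells in row 3 total 75, leaving 81 − 75 = 6 for the blank.
The known cells in column 5 total 76, leaving 81 − 76 = 5 for the blank.
The known cells in row 2 total 71, leaving 81 − 71 = 10 for the blank.
The known cells in row 6 total 41, leaving 81 − 41 = 40 for the blank.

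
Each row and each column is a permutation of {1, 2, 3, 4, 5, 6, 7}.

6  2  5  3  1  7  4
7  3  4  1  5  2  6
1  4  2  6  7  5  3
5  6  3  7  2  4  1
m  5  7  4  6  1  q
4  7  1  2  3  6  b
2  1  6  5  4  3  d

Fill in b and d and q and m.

For row 5, column 1: column 1 already has {1, 2, 4, 5, 6, 7}; that leaves 3.
At (row 5, col 7): row 5 already has {1, 3, 4, 5, 6, 7}, so the value is 2.
For row 7, column 7: row 7 already has {1, 2, 3, 4, 5, 6}; that leaves 7.
Cell (6,7): row 6 already has {1, 2, 3, 4, 6, 7} → 5.

b = 5, d = 7, q = 2, m = 3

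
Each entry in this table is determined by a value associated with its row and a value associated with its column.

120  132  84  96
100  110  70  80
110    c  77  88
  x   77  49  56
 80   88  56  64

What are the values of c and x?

Each row is a constant multiple of every other row — this is a multiplication table with the headers hidden.
Row 3 is 77/84 = 11/12 times row 1, so its entry in column 2 is 132 × 11/12 = 121.
Row 4 is 49/84 = 7/12 times row 1, so its entry in column 1 is 120 × 7/12 = 70.

c = 121, x = 70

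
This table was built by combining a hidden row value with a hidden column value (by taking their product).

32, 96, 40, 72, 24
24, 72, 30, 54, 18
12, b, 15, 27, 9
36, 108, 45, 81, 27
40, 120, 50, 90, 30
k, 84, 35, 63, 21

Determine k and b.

Each row is a constant multiple of every other row — this is a multiplication table with the headers hidden.
Row 6 is 35/40 = 7/8 times row 1, so its entry in column 1 is 32 × 7/8 = 28.
Row 3 is 15/40 = 3/8 times row 1, so its entry in column 2 is 96 × 3/8 = 36.

k = 28, b = 36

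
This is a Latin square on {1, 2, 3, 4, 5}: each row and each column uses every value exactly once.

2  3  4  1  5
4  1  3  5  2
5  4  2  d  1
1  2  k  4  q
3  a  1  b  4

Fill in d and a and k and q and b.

d = 3, a = 5, k = 5, q = 3, b = 2

For row 4, column 5: column 5 already has {1, 2, 4, 5}; that leaves 3.
For row 3, column 4: row 3 already has {1, 2, 4, 5}; that leaves 3.
Cell (5,4): column 4 already has {1, 3, 4, 5} → 2.
At (row 4, col 3): row 4 already has {1, 2, 3, 4}, so the value is 5.
At (row 5, col 2): row 5 already has {1, 2, 3, 4}, so the value is 5.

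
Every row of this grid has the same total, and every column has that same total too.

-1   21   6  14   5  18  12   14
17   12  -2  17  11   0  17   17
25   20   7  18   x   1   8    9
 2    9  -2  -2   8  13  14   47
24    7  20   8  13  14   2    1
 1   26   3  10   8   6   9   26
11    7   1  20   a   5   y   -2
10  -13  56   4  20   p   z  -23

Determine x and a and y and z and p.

Rows 1 and 2 both sum to 89, so that's the common total.
The known cells in row 3 total 88, leaving 89 − 88 = 1 for the blank.
The known cells in column 5 total 66, leaving 89 − 66 = 23 for the blank.
The known cells in row 7 total 65, leaving 89 − 65 = 24 for the blank.
The known cells in column 7 total 86, leaving 89 − 86 = 3 for the blank.
The known cells in row 8 total 57, leaving 89 − 57 = 32 for the blank.

x = 1, a = 23, y = 24, z = 3, p = 32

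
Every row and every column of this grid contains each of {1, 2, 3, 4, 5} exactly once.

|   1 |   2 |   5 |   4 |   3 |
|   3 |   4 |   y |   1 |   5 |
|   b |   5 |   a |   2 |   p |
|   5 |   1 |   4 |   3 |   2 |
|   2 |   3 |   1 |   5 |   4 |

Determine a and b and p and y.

a = 3, b = 4, p = 1, y = 2

Cell (3,5): column 5 already has {2, 3, 4, 5} → 1.
Cell (2,3): row 2 already has {1, 3, 4, 5} → 2.
For row 3, column 1: column 1 already has {1, 2, 3, 5}; that leaves 4.
Cell (3,3): row 3 already has {1, 2, 4, 5} → 3.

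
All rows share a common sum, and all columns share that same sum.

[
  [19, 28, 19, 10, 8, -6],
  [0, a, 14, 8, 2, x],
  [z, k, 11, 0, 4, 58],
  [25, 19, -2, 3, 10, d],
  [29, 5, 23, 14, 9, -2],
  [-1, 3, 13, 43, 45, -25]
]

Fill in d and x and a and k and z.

d = 23, x = 30, a = 24, k = -1, z = 6

Rows 1 and 5 both sum to 78, so that's the common total.
Column 1 has 19 + 0 + 25 + 29 − 1 = 72; the blank must be 78 − 72 = 6.
Row 3 has 6 + 11 + 0 + 4 + 58 = 79; the blank must be 78 − 79 = -1.
Column 2 has 28 − 1 + 19 + 5 + 3 = 54; the blank must be 78 − 54 = 24.
Row 2 has 0 + 24 + 14 + 8 + 2 = 48; the blank must be 78 − 48 = 30.
Row 4 has 25 + 19 − 2 + 3 + 10 = 55; the blank must be 78 − 55 = 23.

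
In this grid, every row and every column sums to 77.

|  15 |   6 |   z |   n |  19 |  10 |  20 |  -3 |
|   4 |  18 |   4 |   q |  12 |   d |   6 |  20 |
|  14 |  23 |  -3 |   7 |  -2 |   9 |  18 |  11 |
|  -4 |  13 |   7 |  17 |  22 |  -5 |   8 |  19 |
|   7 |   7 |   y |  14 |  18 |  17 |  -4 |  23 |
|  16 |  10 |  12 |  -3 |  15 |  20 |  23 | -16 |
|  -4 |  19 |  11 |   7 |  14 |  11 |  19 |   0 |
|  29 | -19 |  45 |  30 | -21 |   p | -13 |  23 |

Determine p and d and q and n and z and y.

p = 3, d = 12, q = 1, n = 4, z = 6, y = -5

Row 5: 7 + 7 + 14 + 18 + 17 − 4 + 23 = 82, so its missing entry is 77 − 82 = -5.
Column 3: 4 − 3 + 7 − 5 + 12 + 11 + 45 = 71, so its missing entry is 77 − 71 = 6.
Row 1: 15 + 6 + 6 + 19 + 10 + 20 − 3 = 73, so its missing entry is 77 − 73 = 4.
Row 8: 29 − 19 + 45 + 30 − 21 − 13 + 23 = 74, so its missing entry is 77 − 74 = 3.
Column 6: 10 + 9 − 5 + 17 + 20 + 11 + 3 = 65, so its missing entry is 77 − 65 = 12.
Row 2: 4 + 18 + 4 + 12 + 12 + 6 + 20 = 76, so its missing entry is 77 − 76 = 1.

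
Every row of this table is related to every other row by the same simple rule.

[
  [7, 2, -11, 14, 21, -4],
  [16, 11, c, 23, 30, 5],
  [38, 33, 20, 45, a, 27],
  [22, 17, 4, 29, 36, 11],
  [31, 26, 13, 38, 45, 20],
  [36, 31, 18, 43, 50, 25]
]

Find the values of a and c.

The difference between any two rows is the same in every column — this is an addition table with the headers hidden.
Row 3 minus row 1 is 27 − (-4) = 31, so its entry in column 5 is 21 + 31 = 52.
Row 2 minus row 1 is 5 − (-4) = 9, so its entry in column 3 is -11 + 9 = -2.

a = 52, c = -2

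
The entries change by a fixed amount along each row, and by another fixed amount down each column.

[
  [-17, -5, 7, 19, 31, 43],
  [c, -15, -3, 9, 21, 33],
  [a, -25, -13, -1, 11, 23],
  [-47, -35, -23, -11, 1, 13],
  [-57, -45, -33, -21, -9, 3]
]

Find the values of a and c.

a = -37, c = -27

Along each row the entries change by 12 per step; down each column they change by -10.
Row 3: from -25 at column 2, stepping by 12 to column 1 gives -37.
Row 2: from -15 at column 2, stepping by 12 to column 1 gives -27.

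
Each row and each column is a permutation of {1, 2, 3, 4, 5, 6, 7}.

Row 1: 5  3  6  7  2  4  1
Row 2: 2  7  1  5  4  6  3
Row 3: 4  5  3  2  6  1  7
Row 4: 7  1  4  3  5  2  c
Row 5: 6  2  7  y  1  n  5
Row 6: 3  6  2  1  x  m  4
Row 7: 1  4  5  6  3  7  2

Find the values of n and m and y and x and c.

n = 3, m = 5, y = 4, x = 7, c = 6

At (row 5, col 4): column 4 already has {1, 2, 3, 5, 6, 7}, so the value is 4.
At (row 6, col 5): column 5 already has {1, 2, 3, 4, 5, 6}, so the value is 7.
Cell (6,6): row 6 already has {1, 2, 3, 4, 6, 7} → 5.
Cell (5,6): row 5 already has {1, 2, 4, 5, 6, 7} → 3.
At (row 4, col 7): row 4 already has {1, 2, 3, 4, 5, 7}, so the value is 6.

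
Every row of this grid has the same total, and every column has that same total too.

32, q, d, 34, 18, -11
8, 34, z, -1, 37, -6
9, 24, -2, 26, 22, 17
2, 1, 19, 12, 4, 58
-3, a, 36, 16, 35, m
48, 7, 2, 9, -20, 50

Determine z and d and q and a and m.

Rows 3 and 4 both sum to 96, so that's the common total.
The known cells in row 2 total 72, leaving 96 − 72 = 24 for the blank.
The known cells in column 3 total 79, leaving 96 − 79 = 17 for the blank.
The known cells in row 1 total 90, leaving 96 − 90 = 6 for the blank.
The known cells in column 6 total 108, leaving 96 − 108 = -12 for the blank.
The known cells in row 5 total 72, leaving 96 − 72 = 24 for the blank.

z = 24, d = 17, q = 6, a = 24, m = -12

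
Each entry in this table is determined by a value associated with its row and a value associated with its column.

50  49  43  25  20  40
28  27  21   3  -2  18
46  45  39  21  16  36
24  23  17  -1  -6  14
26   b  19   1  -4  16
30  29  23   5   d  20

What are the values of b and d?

b = 25, d = 0

The difference between any two rows is the same in every column — this is an addition table with the headers hidden.
Row 5 minus row 1 is 16 − 40 = -24, so its entry in column 2 is 49 + (-24) = 25.
Row 6 minus row 1 is 20 − 40 = -20, so its entry in column 5 is 20 + (-20) = 0.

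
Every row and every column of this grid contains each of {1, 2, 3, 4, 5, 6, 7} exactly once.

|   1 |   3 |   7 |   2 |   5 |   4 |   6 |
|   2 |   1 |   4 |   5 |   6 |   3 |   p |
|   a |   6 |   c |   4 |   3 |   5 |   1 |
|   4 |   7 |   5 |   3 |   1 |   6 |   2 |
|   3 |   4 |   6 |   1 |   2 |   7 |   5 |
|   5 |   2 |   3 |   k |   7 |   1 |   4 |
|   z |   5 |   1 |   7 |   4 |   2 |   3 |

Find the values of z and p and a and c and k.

z = 6, p = 7, a = 7, c = 2, k = 6

For row 7, column 1: row 7 already has {1, 2, 3, 4, 5, 7}; that leaves 6.
At (row 3, col 1): column 1 already has {1, 2, 3, 4, 5, 6}, so the value is 7.
Cell (3,3): row 3 already has {1, 3, 4, 5, 6, 7} → 2.
Cell (6,4): row 6 already has {1, 2, 3, 4, 5, 7} → 6.
At (row 2, col 7): row 2 already has {1, 2, 3, 4, 5, 6}, so the value is 7.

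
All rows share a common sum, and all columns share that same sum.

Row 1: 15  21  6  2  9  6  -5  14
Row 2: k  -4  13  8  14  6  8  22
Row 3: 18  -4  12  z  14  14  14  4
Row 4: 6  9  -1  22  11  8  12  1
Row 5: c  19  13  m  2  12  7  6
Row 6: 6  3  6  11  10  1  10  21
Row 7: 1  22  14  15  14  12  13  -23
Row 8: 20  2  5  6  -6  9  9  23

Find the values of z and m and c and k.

Rows 1 and 4 both sum to 68, so that's the common total.
Row 3: 18 − 4 + 12 + 14 + 14 + 14 + 4 = 72, so its missing entry is 68 − 72 = -4.
Row 2: -4 + 13 + 8 + 14 + 6 + 8 + 22 = 67, so its missing entry is 68 − 67 = 1.
Column 1: 15 + 1 + 18 + 6 + 6 + 1 + 20 = 67, so its missing entry is 68 − 67 = 1.
Row 5: 1 + 19 + 13 + 2 + 12 + 7 + 6 = 60, so its missing entry is 68 − 60 = 8.

z = -4, m = 8, c = 1, k = 1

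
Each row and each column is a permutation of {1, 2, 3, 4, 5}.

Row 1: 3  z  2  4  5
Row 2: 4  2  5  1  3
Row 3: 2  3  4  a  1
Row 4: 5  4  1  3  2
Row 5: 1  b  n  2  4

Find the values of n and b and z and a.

n = 3, b = 5, z = 1, a = 5

For row 1, column 2: row 1 already has {2, 3, 4, 5}; that leaves 1.
At (row 3, col 4): row 3 already has {1, 2, 3, 4}, so the value is 5.
For row 5, column 2: column 2 already has {1, 2, 3, 4}; that leaves 5.
For row 5, column 3: row 5 already has {1, 2, 4, 5}; that leaves 3.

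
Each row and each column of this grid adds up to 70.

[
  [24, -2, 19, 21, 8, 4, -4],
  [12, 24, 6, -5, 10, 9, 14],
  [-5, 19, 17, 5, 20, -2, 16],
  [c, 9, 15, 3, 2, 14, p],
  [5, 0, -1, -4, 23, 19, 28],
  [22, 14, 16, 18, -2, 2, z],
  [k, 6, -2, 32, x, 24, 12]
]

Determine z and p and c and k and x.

z = 0, p = 4, c = 23, k = -11, x = 9

Column 5 has 8 + 10 + 20 + 2 + 23 − 2 = 61; the blank must be 70 − 61 = 9.
Row 6 has 22 + 14 + 16 + 18 − 2 + 2 = 70; the blank must be 70 − 70 = 0.
Column 7 has -4 + 14 + 16 + 28 + 0 + 12 = 66; the blank must be 70 − 66 = 4.
Row 4 has 9 + 15 + 3 + 2 + 14 + 4 = 47; the blank must be 70 − 47 = 23.
Row 7 has 6 − 2 + 32 + 9 + 24 + 12 = 81; the blank must be 70 − 81 = -11.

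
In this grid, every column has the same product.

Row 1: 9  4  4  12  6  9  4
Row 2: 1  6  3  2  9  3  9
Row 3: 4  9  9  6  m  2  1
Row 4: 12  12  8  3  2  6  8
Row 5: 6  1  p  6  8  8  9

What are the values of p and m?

p = 3, m = 3

Columns 6 and 7 each multiply to 2592, so every column has product 2592.
Column 3: 4×3×9×8 = 864, so the missing entry is 2592 ÷ 864 = 3.
Column 5: 6×9×2×8 = 864, so the missing entry is 2592 ÷ 864 = 3.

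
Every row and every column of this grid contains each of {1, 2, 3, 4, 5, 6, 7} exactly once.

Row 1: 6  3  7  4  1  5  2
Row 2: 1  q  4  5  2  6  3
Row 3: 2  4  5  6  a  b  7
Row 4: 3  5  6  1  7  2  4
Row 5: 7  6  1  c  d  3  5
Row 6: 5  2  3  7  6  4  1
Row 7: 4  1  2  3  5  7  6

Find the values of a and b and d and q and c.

For row 5, column 4: column 4 already has {1, 3, 4, 5, 6, 7}; that leaves 2.
At (row 5, col 5): row 5 already has {1, 2, 3, 5, 6, 7}, so the value is 4.
At (row 3, col 5): column 5 already has {1, 2, 4, 5, 6, 7}, so the value is 3.
At (row 2, col 2): row 2 already has {1, 2, 3, 4, 5, 6}, so the value is 7.
Cell (3,6): row 3 already has {2, 3, 4, 5, 6, 7} → 1.

a = 3, b = 1, d = 4, q = 7, c = 2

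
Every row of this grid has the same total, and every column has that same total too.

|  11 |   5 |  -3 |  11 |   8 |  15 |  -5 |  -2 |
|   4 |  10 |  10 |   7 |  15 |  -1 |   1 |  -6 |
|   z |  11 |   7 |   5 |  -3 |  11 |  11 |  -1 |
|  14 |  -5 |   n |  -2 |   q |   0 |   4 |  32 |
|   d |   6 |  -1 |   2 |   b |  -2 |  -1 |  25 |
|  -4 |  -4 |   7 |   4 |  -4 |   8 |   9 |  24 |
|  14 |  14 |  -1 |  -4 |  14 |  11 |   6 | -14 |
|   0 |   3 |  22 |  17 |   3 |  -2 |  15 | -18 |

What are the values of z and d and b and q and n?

Rows 1 and 2 both sum to 40, so that's the common total.
Row 3 has 11 + 7 + 5 − 3 + 11 + 11 − 1 = 41; the blank must be 40 − 41 = -1.
Column 1 has 11 + 4 − 1 + 14 − 4 + 14 + 0 = 38; the blank must be 40 − 38 = 2.
Row 5 has 2 + 6 − 1 + 2 − 2 − 1 + 25 = 31; the blank must be 40 − 31 = 9.
Column 5 has 8 + 15 − 3 + 9 − 4 + 14 + 3 = 42; the blank must be 40 − 42 = -2.
Row 4 has 14 − 5 − 2 − 2 + 0 + 4 + 32 = 41; the blank must be 40 − 41 = -1.

z = -1, d = 2, b = 9, q = -2, n = -1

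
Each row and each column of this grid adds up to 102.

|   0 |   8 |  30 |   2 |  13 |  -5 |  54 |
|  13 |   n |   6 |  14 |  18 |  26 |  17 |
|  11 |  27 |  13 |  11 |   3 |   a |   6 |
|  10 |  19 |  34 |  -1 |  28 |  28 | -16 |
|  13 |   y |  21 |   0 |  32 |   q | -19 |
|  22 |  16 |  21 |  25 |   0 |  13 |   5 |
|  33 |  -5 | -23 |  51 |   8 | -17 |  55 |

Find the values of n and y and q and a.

Row 2: 13 + 6 + 14 + 18 + 26 + 17 = 94, so its missing entry is 102 − 94 = 8.
Row 3: 11 + 27 + 13 + 11 + 3 + 6 = 71, so its missing entry is 102 − 71 = 31.
Column 6: -5 + 26 + 31 + 28 + 13 − 17 = 76, so its missing entry is 102 − 76 = 26.
Row 5: 13 + 21 + 0 + 32 + 26 − 19 = 73, so its missing entry is 102 − 73 = 29.

n = 8, y = 29, q = 26, a = 31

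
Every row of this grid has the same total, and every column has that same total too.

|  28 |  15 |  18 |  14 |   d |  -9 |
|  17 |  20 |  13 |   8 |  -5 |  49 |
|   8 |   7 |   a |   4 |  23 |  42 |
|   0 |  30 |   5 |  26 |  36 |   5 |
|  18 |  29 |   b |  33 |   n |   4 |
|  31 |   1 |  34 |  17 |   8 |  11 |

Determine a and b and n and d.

a = 18, b = 14, n = 4, d = 36

Rows 2 and 4 both sum to 102, so that's the common total.
The known cells in row 1 total 66, leaving 102 − 66 = 36 for the blank.
The known cells in column 5 total 98, leaving 102 − 98 = 4 for the blank.
The known cells in row 5 total 88, leaving 102 − 88 = 14 for the blank.
The known cells in row 3 total 84, leaving 102 − 84 = 18 for the blank.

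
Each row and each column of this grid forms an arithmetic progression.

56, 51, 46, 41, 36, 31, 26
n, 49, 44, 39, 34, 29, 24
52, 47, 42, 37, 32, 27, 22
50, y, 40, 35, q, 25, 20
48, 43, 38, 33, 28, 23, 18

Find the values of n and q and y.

n = 54, q = 30, y = 45

Along each row the entries change by -5 per step; down each column they change by -2.
Row 2: from 49 at column 2, stepping by -5 to column 1 gives 54.
Row 4: from 50 at column 1, stepping by -5 to column 5 gives 30.
Row 4: from 50 at column 1, stepping by -5 to column 2 gives 45.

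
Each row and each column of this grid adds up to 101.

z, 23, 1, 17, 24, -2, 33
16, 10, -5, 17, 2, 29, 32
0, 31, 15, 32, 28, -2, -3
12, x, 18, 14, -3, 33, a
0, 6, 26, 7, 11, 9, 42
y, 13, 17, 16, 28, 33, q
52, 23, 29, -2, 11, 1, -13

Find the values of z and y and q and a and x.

z = 5, y = 16, q = -22, a = 32, x = -5

Row 1 has 23 + 1 + 17 + 24 − 2 + 33 = 96; the blank must be 101 − 96 = 5.
Column 2 has 23 + 10 + 31 + 6 + 13 + 23 = 106; the blank must be 101 − 106 = -5.
Column 1 has 5 + 16 + 0 + 12 + 0 + 52 = 85; the blank must be 101 − 85 = 16.
Row 6 has 16 + 13 + 17 + 16 + 28 + 33 = 123; the blank must be 101 − 123 = -22.
Row 4 has 12 − 5 + 18 + 14 − 3 + 33 = 69; the blank must be 101 − 69 = 32.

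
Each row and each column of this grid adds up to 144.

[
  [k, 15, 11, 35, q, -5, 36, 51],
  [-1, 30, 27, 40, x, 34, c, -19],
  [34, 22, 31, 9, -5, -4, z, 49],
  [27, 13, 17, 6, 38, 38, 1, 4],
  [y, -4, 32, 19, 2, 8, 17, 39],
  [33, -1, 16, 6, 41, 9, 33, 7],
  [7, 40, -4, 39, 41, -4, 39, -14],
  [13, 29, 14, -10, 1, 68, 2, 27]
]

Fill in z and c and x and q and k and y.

Row 5: -4 + 32 + 19 + 2 + 8 + 17 + 39 = 113, so its missing entry is 144 − 113 = 31.
Column 1: -1 + 34 + 27 + 31 + 33 + 7 + 13 = 144, so its missing entry is 144 − 144 = 0.
Row 1: 0 + 15 + 11 + 35 − 5 + 36 + 51 = 143, so its missing entry is 144 − 143 = 1.
Column 5: 1 − 5 + 38 + 2 + 41 + 41 + 1 = 119, so its missing entry is 144 − 119 = 25.
Row 3: 34 + 22 + 31 + 9 − 5 − 4 + 49 = 136, so its missing entry is 144 − 136 = 8.
Row 2: -1 + 30 + 27 + 40 + 25 + 34 − 19 = 136, so its missing entry is 144 − 136 = 8.

z = 8, c = 8, x = 25, q = 1, k = 0, y = 31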